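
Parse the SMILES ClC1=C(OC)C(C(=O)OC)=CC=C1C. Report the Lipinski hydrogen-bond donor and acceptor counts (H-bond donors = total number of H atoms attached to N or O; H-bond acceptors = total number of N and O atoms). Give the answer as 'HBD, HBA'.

0, 3

Donors: find every N or O and count the H atoms it carries.
  atom 4 (O): bond orders sum to 2 → 0 H
  atom 8 (O): bond orders sum to 2 → 0 H
  atom 9 (O): bond orders sum to 2 → 0 H
Lipinski HBD = 0.
Acceptors: N atoms = 0, O atoms = 3 → HBA = 3.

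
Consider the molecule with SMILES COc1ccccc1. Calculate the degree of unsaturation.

Molecular formula: C7H8O.
DoU = (2C + 2 + N − H − X) / 2, where X is the halogen count and O/S are ignored.
    = (2·7 + 2 + 0 − 8 − 0) / 2 = 8 / 2 = 4.

4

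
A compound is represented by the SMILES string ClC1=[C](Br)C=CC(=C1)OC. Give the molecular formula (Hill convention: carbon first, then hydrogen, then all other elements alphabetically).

C7H6BrClO

Walk through each heavy atom and fill implicit hydrogens from standard valence (C 4, N 3, O 2, S 2, halogen 1):
  atom 1: Cl (halogen, monovalent) → 0 H
  atom 2: C, bond orders sum to 4 (valence 4) → 0 H
  atom 3: C with explicit H count 0
  atom 4: Br (halogen, monovalent) → 0 H
  atom 5: C, bond orders sum to 3 (valence 4) → 1 H
  atom 6: C, bond orders sum to 3 (valence 4) → 1 H
  atom 7: C, bond orders sum to 4 (valence 4) → 0 H
  atom 8: C, bond orders sum to 3 (valence 4) → 1 H
  atom 9: O, bond orders sum to 2 (valence 2) → 0 H
  atom 10: C, bond orders sum to 1 (valence 4) → 3 H
Totals → C:7, H:6, Br:1, Cl:1, O:1.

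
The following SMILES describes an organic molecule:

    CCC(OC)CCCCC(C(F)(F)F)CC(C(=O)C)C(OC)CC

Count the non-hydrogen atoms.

Every atom symbol written in the SMILES (organic subset) is one heavy atom; implicit H are not written.
Heavy atoms by element → C:18, F:3, O:3.
Total: 24.

24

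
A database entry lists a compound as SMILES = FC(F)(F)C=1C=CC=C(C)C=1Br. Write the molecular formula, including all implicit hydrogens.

Walk through each heavy atom and fill implicit hydrogens from standard valence (C 4, N 3, O 2, S 2, halogen 1):
  atom 1: F (halogen, monovalent) → 0 H
  atom 2: C, bond orders sum to 4 (valence 4) → 0 H
  atom 3: F (halogen, monovalent) → 0 H
  atom 4: F (halogen, monovalent) → 0 H
  atom 5: C, bond orders sum to 4 (valence 4) → 0 H
  atom 6: C, bond orders sum to 3 (valence 4) → 1 H
  atom 7: C, bond orders sum to 3 (valence 4) → 1 H
  atom 8: C, bond orders sum to 3 (valence 4) → 1 H
  atom 9: C, bond orders sum to 4 (valence 4) → 0 H
  atom 10: C, bond orders sum to 1 (valence 4) → 3 H
  atom 11: C, bond orders sum to 4 (valence 4) → 0 H
  atom 12: Br (halogen, monovalent) → 0 H
Totals → C:8, H:6, Br:1, F:3.
In Hill order: C8H6BrF3.

C8H6BrF3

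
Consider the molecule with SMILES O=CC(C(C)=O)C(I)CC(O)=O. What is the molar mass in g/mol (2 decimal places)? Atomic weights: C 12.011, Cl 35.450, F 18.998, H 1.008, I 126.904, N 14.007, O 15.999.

First, the molecular formula is C7H9IO4 (counting implicit H from valence).
  C: 7 × 12.011 = 84.077
  H: 9 × 1.008 = 9.072
  I: 1 × 126.904 = 126.904
  O: 4 × 15.999 = 63.996
Sum: 7×12.011 + 9×1.008 + 1×126.904 + 4×15.999 = 284.049 → 284.05 g/mol.

284.05 g/mol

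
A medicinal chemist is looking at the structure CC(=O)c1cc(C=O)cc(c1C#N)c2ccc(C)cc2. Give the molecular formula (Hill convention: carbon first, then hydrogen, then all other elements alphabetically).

C17H13NO2

Walk through each heavy atom and fill implicit hydrogens from standard valence (C 4, N 3, O 2, S 2, halogen 1); for lowercase aromatic atoms, an aromatic c carries 1 H when it has two neighbours and 0 H with three, and aromatic n carries 0 H:
  atom 1: C, bond orders sum to 1 (valence 4) → 3 H
  atom 2: C, bond orders sum to 4 (valence 4) → 0 H
  atom 3: O, bond orders sum to 2 (valence 2) → 0 H
  atom 4: aromatic c, 3 neighbours → 0 H
  atom 5: aromatic c, 2 neighbours → 1 H
  atom 6: aromatic c, 3 neighbours → 0 H
  atom 7: C, bond orders sum to 3 (valence 4) → 1 H
  atom 8: O, bond orders sum to 2 (valence 2) → 0 H
  atom 9: aromatic c, 2 neighbours → 1 H
  atom 10: aromatic c, 3 neighbours → 0 H
  atom 11: aromatic c, 3 neighbours → 0 H
  atom 12: C, bond orders sum to 4 (valence 4) → 0 H
  atom 13: N, bond orders sum to 3 (valence 3) → 0 H
  atom 14: aromatic c, 3 neighbours → 0 H
  atom 15: aromatic c, 2 neighbours → 1 H
  atom 16: aromatic c, 2 neighbours → 1 H
  atom 17: aromatic c, 3 neighbours → 0 H
  atom 18: C, bond orders sum to 1 (valence 4) → 3 H
  atom 19: aromatic c, 2 neighbours → 1 H
  atom 20: aromatic c, 2 neighbours → 1 H
Totals → C:17, H:13, N:1, O:2.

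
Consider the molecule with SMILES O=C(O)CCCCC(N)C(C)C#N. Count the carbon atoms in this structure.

Count every carbon token in the SMILES (each C, including those in ring-closure positions and inside branches).
Carbon count: 9.

9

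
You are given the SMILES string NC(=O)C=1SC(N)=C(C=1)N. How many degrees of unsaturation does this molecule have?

4

Degree of unsaturation = (number of rings) + (number of π bonds).
Ring closures in the SMILES: 1.
π bonds: 3 double bonds (each 1 DoU) → 3 DoU from unsaturation.
Total DoU = 1 + 3 = 4.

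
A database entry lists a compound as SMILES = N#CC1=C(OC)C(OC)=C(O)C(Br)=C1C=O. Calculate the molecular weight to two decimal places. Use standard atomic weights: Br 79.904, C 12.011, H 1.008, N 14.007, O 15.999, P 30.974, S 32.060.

286.08 g/mol

First, the molecular formula is C10H8BrNO4 (counting implicit H from valence).
  Br: 1 × 79.904 = 79.904
  C: 10 × 12.011 = 120.110
  H: 8 × 1.008 = 8.064
  N: 1 × 14.007 = 14.007
  O: 4 × 15.999 = 63.996
Sum: 1×79.904 + 10×12.011 + 8×1.008 + 1×14.007 + 4×15.999 = 286.081 → 286.08 g/mol.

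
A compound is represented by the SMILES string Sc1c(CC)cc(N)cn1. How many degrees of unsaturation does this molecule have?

4

Molecular formula: C7H10N2S.
DoU = (2C + 2 + N − H − X) / 2, where X is the halogen count and O/S are ignored.
    = (2·7 + 2 + 2 − 10 − 0) / 2 = 8 / 2 = 4.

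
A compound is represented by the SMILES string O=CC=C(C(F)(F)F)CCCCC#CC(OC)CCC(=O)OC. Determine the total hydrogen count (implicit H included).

21

Walk through each heavy atom and fill implicit hydrogens from standard valence (C 4, N 3, O 2, S 2, halogen 1):
  atom 1: O, bond orders sum to 2 (valence 2) → 0 H
  atom 2: C, bond orders sum to 3 (valence 4) → 1 H
  atom 3: C, bond orders sum to 3 (valence 4) → 1 H
  atom 4: C, bond orders sum to 4 (valence 4) → 0 H
  atom 5: C, bond orders sum to 4 (valence 4) → 0 H
  atom 6: F (halogen, monovalent) → 0 H
  atom 7: F (halogen, monovalent) → 0 H
  atom 8: F (halogen, monovalent) → 0 H
  atom 9: C, bond orders sum to 2 (valence 4) → 2 H
  atom 10: C, bond orders sum to 2 (valence 4) → 2 H
  atom 11: C, bond orders sum to 2 (valence 4) → 2 H
  atom 12: C, bond orders sum to 2 (valence 4) → 2 H
  atom 13: C, bond orders sum to 4 (valence 4) → 0 H
  atom 14: C, bond orders sum to 4 (valence 4) → 0 H
  atom 15: C, bond orders sum to 3 (valence 4) → 1 H
  atom 16: O, bond orders sum to 2 (valence 2) → 0 H
  atom 17: C, bond orders sum to 1 (valence 4) → 3 H
  atom 18: C, bond orders sum to 2 (valence 4) → 2 H
  atom 19: C, bond orders sum to 2 (valence 4) → 2 H
  atom 20: C, bond orders sum to 4 (valence 4) → 0 H
  atom 21: O, bond orders sum to 2 (valence 2) → 0 H
  atom 22: O, bond orders sum to 2 (valence 2) → 0 H
  atom 23: C, bond orders sum to 1 (valence 4) → 3 H
Total hydrogens: 21.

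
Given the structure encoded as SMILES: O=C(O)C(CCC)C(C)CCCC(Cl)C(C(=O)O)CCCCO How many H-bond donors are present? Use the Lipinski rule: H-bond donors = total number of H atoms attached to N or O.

Donors: find every N or O and count the H atoms it carries.
  atom 1 (O): bond orders sum to 2 → 0 H
  atom 3 (O): bond orders sum to 1 → 1 H
  atom 17 (O): bond orders sum to 2 → 0 H
  atom 18 (O): bond orders sum to 1 → 1 H
  atom 23 (O): bond orders sum to 1 → 1 H
Lipinski HBD = 3.

3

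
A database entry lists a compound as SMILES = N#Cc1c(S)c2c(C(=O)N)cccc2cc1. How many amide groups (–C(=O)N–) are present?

The amide motif appears at heavy-atom position 8 in the SMILES.
Other groups present: 1 nitrile, 1 thiol.
Amide count: 1.

1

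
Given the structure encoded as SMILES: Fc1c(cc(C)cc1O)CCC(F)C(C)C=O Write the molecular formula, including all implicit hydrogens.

Walk through each heavy atom and fill implicit hydrogens from standard valence (C 4, N 3, O 2, S 2, halogen 1); for lowercase aromatic atoms, an aromatic c carries 1 H when it has two neighbours and 0 H with three, and aromatic n carries 0 H:
  atom 1: F (halogen, monovalent) → 0 H
  atom 2: aromatic c, 3 neighbours → 0 H
  atom 3: aromatic c, 3 neighbours → 0 H
  atom 4: aromatic c, 2 neighbours → 1 H
  atom 5: aromatic c, 3 neighbours → 0 H
  atom 6: C, bond orders sum to 1 (valence 4) → 3 H
  atom 7: aromatic c, 2 neighbours → 1 H
  atom 8: aromatic c, 3 neighbours → 0 H
  atom 9: O, bond orders sum to 1 (valence 2) → 1 H
  atom 10: C, bond orders sum to 2 (valence 4) → 2 H
  atom 11: C, bond orders sum to 2 (valence 4) → 2 H
  atom 12: C, bond orders sum to 3 (valence 4) → 1 H
  atom 13: F (halogen, monovalent) → 0 H
  atom 14: C, bond orders sum to 3 (valence 4) → 1 H
  atom 15: C, bond orders sum to 1 (valence 4) → 3 H
  atom 16: C, bond orders sum to 3 (valence 4) → 1 H
  atom 17: O, bond orders sum to 2 (valence 2) → 0 H
Totals → C:13, H:16, F:2, O:2.

C13H16F2O2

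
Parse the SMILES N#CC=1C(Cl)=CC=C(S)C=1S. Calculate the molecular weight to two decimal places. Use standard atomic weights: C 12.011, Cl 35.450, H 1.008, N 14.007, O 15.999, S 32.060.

201.69 g/mol

First, the molecular formula is C7H4ClNS2 (counting implicit H from valence).
  C: 7 × 12.011 = 84.077
  Cl: 1 × 35.450 = 35.450
  H: 4 × 1.008 = 4.032
  N: 1 × 14.007 = 14.007
  S: 2 × 32.060 = 64.120
Sum: 7×12.011 + 1×35.450 + 4×1.008 + 1×14.007 + 2×32.060 = 201.686 → 201.69 g/mol.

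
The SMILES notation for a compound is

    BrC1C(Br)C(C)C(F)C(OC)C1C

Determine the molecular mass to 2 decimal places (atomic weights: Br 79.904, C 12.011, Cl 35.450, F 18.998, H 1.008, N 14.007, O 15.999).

First, the molecular formula is C9H15Br2FO (counting implicit H from valence).
  Br: 2 × 79.904 = 159.808
  C: 9 × 12.011 = 108.099
  F: 1 × 18.998 = 18.998
  H: 15 × 1.008 = 15.120
  O: 1 × 15.999 = 15.999
Sum: 2×79.904 + 9×12.011 + 1×18.998 + 15×1.008 + 1×15.999 = 318.024 → 318.02 g/mol.

318.02 g/mol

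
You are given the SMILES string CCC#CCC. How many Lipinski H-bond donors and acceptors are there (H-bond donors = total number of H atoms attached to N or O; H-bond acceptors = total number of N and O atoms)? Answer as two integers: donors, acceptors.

Donors: find every N or O and count the H atoms it carries.
  (no N or O atoms present)
Lipinski HBD = 0.
Acceptors: N atoms = 0, O atoms = 0 → HBA = 0.

0, 0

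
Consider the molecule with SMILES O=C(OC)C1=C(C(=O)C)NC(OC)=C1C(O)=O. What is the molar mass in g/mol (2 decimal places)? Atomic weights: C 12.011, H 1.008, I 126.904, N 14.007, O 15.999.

First, the molecular formula is C10H11NO6 (counting implicit H from valence).
  C: 10 × 12.011 = 120.110
  H: 11 × 1.008 = 11.088
  N: 1 × 14.007 = 14.007
  O: 6 × 15.999 = 95.994
Sum: 10×12.011 + 11×1.008 + 1×14.007 + 6×15.999 = 241.199 → 241.20 g/mol.

241.20 g/mol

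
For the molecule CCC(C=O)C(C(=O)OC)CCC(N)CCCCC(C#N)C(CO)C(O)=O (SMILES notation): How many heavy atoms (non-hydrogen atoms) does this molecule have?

27

Every atom symbol written in the SMILES (organic subset) is one heavy atom; implicit H are not written.
Heavy atoms by element → C:19, N:2, O:6.
Total: 27.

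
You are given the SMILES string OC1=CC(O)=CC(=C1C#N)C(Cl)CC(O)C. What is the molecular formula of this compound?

Walk through each heavy atom and fill implicit hydrogens from standard valence (C 4, N 3, O 2, S 2, halogen 1):
  atom 1: O, bond orders sum to 1 (valence 2) → 1 H
  atom 2: C, bond orders sum to 4 (valence 4) → 0 H
  atom 3: C, bond orders sum to 3 (valence 4) → 1 H
  atom 4: C, bond orders sum to 4 (valence 4) → 0 H
  atom 5: O, bond orders sum to 1 (valence 2) → 1 H
  atom 6: C, bond orders sum to 3 (valence 4) → 1 H
  atom 7: C, bond orders sum to 4 (valence 4) → 0 H
  atom 8: C, bond orders sum to 4 (valence 4) → 0 H
  atom 9: C, bond orders sum to 4 (valence 4) → 0 H
  atom 10: N, bond orders sum to 3 (valence 3) → 0 H
  atom 11: C, bond orders sum to 3 (valence 4) → 1 H
  atom 12: Cl (halogen, monovalent) → 0 H
  atom 13: C, bond orders sum to 2 (valence 4) → 2 H
  atom 14: C, bond orders sum to 3 (valence 4) → 1 H
  atom 15: O, bond orders sum to 1 (valence 2) → 1 H
  atom 16: C, bond orders sum to 1 (valence 4) → 3 H
Totals → C:11, H:12, Cl:1, N:1, O:3.
In Hill order: C11H12ClNO3.

C11H12ClNO3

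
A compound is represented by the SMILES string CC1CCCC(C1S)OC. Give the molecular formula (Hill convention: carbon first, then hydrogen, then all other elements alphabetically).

Walk through each heavy atom and fill implicit hydrogens from standard valence (C 4, N 3, O 2, S 2, halogen 1):
  atom 1: C, bond orders sum to 1 (valence 4) → 3 H
  atom 2: C, bond orders sum to 3 (valence 4) → 1 H
  atom 3: C, bond orders sum to 2 (valence 4) → 2 H
  atom 4: C, bond orders sum to 2 (valence 4) → 2 H
  atom 5: C, bond orders sum to 2 (valence 4) → 2 H
  atom 6: C, bond orders sum to 3 (valence 4) → 1 H
  atom 7: C, bond orders sum to 3 (valence 4) → 1 H
  atom 8: S, bond orders sum to 1 (valence 2) → 1 H
  atom 9: O, bond orders sum to 2 (valence 2) → 0 H
  atom 10: C, bond orders sum to 1 (valence 4) → 3 H
Totals → C:8, H:16, O:1, S:1.
In Hill order: C8H16OS.

C8H16OS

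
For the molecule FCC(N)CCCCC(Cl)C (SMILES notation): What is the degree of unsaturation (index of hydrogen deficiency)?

0

Degree of unsaturation = (number of rings) + (number of π bonds).
Ring closures in the SMILES: 0.
π bonds: none → 0 DoU from unsaturation.
Total DoU = 0 + 0 = 0.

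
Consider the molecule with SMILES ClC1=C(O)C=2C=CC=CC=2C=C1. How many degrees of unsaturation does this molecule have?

7

Molecular formula: C10H7ClO.
DoU = (2C + 2 + N − H − X) / 2, where X is the halogen count and O/S are ignored.
    = (2·10 + 2 + 0 − 7 − 1) / 2 = 14 / 2 = 7.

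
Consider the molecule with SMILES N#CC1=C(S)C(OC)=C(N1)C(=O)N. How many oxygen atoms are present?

2

Scan the SMILES for O atoms (remember two-letter symbols like Cl and Br are single atoms).
Oxygen count: 2.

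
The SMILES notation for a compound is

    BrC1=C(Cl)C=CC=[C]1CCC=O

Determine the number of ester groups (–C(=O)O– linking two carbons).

0

Scan the SMILES for the ester motif — none present.
Groups that are present: 1 aldehyde.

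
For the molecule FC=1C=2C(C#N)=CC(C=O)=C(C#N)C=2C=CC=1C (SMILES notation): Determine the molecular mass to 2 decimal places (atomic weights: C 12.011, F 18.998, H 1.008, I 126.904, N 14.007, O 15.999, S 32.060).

238.22 g/mol

First, the molecular formula is C14H7FN2O (counting implicit H from valence).
  C: 14 × 12.011 = 168.154
  F: 1 × 18.998 = 18.998
  H: 7 × 1.008 = 7.056
  N: 2 × 14.007 = 28.014
  O: 1 × 15.999 = 15.999
Sum: 14×12.011 + 1×18.998 + 7×1.008 + 2×14.007 + 1×15.999 = 238.221 → 238.22 g/mol.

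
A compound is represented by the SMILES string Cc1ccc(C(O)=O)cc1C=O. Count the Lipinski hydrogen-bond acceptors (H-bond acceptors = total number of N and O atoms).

N atoms: 0; O atoms: 3.
Lipinski HBA = 0 + 3 = 3.

3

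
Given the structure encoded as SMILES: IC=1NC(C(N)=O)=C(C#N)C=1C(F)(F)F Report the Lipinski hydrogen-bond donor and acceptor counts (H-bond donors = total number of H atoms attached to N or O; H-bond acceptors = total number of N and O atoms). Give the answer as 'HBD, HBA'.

Donors: find every N or O and count the H atoms it carries.
  atom 3 (N): bond orders sum to 2 → 1 H
  atom 6 (N): bond orders sum to 1 → 2 H
  atom 7 (O): bond orders sum to 2 → 0 H
  atom 10 (N): bond orders sum to 3 → 0 H
Lipinski HBD = 3.
Acceptors: N atoms = 3, O atoms = 1 → HBA = 4.

3, 4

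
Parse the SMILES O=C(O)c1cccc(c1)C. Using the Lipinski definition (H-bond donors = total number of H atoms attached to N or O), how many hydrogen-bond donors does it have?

Donors: find every N or O and count the H atoms it carries.
  atom 1 (O): bond orders sum to 2 → 0 H
  atom 3 (O): bond orders sum to 1 → 1 H
Lipinski HBD = 1.

1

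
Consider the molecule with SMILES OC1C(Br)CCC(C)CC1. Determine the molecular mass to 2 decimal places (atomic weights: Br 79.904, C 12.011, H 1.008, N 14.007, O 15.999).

First, the molecular formula is C8H15BrO (counting implicit H from valence).
  Br: 1 × 79.904 = 79.904
  C: 8 × 12.011 = 96.088
  H: 15 × 1.008 = 15.120
  O: 1 × 15.999 = 15.999
Sum: 1×79.904 + 8×12.011 + 15×1.008 + 1×15.999 = 207.111 → 207.11 g/mol.

207.11 g/mol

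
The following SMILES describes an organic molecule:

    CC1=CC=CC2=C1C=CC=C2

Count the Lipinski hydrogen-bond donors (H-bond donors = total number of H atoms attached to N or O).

Donors: find every N or O and count the H atoms it carries.
  (no N or O atoms present)
Lipinski HBD = 0.

0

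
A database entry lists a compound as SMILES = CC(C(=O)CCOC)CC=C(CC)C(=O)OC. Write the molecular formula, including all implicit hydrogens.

C13H22O4

Walk through each heavy atom and fill implicit hydrogens from standard valence (C 4, N 3, O 2, S 2, halogen 1):
  atom 1: C, bond orders sum to 1 (valence 4) → 3 H
  atom 2: C, bond orders sum to 3 (valence 4) → 1 H
  atom 3: C, bond orders sum to 4 (valence 4) → 0 H
  atom 4: O, bond orders sum to 2 (valence 2) → 0 H
  atom 5: C, bond orders sum to 2 (valence 4) → 2 H
  atom 6: C, bond orders sum to 2 (valence 4) → 2 H
  atom 7: O, bond orders sum to 2 (valence 2) → 0 H
  atom 8: C, bond orders sum to 1 (valence 4) → 3 H
  atom 9: C, bond orders sum to 2 (valence 4) → 2 H
  atom 10: C, bond orders sum to 3 (valence 4) → 1 H
  atom 11: C, bond orders sum to 4 (valence 4) → 0 H
  atom 12: C, bond orders sum to 2 (valence 4) → 2 H
  atom 13: C, bond orders sum to 1 (valence 4) → 3 H
  atom 14: C, bond orders sum to 4 (valence 4) → 0 H
  atom 15: O, bond orders sum to 2 (valence 2) → 0 H
  atom 16: O, bond orders sum to 2 (valence 2) → 0 H
  atom 17: C, bond orders sum to 1 (valence 4) → 3 H
Totals → C:13, H:22, O:4.
In Hill order: C13H22O4.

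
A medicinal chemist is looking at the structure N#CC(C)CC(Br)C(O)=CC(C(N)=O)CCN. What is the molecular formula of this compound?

C11H18BrN3O2

Walk through each heavy atom and fill implicit hydrogens from standard valence (C 4, N 3, O 2, S 2, halogen 1):
  atom 1: N, bond orders sum to 3 (valence 3) → 0 H
  atom 2: C, bond orders sum to 4 (valence 4) → 0 H
  atom 3: C, bond orders sum to 3 (valence 4) → 1 H
  atom 4: C, bond orders sum to 1 (valence 4) → 3 H
  atom 5: C, bond orders sum to 2 (valence 4) → 2 H
  atom 6: C, bond orders sum to 3 (valence 4) → 1 H
  atom 7: Br (halogen, monovalent) → 0 H
  atom 8: C, bond orders sum to 4 (valence 4) → 0 H
  atom 9: O, bond orders sum to 1 (valence 2) → 1 H
  atom 10: C, bond orders sum to 3 (valence 4) → 1 H
  atom 11: C, bond orders sum to 3 (valence 4) → 1 H
  atom 12: C, bond orders sum to 4 (valence 4) → 0 H
  atom 13: N, bond orders sum to 1 (valence 3) → 2 H
  atom 14: O, bond orders sum to 2 (valence 2) → 0 H
  atom 15: C, bond orders sum to 2 (valence 4) → 2 H
  atom 16: C, bond orders sum to 2 (valence 4) → 2 H
  atom 17: N, bond orders sum to 1 (valence 3) → 2 H
Totals → C:11, H:18, Br:1, N:3, O:2.
In Hill order: C11H18BrN3O2.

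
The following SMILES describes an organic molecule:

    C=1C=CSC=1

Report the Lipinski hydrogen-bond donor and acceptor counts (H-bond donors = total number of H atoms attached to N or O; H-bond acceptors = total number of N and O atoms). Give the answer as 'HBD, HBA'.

Donors: find every N or O and count the H atoms it carries.
  (no N or O atoms present)
Lipinski HBD = 0.
Acceptors: N atoms = 0, O atoms = 0 → HBA = 0.

0, 0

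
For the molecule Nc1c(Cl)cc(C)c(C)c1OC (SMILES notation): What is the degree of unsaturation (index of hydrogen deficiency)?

Molecular formula: C9H12ClNO.
DoU = (2C + 2 + N − H − X) / 2, where X is the halogen count and O/S are ignored.
    = (2·9 + 2 + 1 − 12 − 1) / 2 = 8 / 2 = 4.

4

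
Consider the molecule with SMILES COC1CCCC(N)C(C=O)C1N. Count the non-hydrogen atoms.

13

Every atom symbol written in the SMILES (organic subset) is one heavy atom; implicit H are not written.
Heavy atoms by element → C:9, N:2, O:2.
Total: 13.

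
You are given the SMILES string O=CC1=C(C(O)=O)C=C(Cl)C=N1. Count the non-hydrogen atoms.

12

Every atom symbol written in the SMILES (organic subset) is one heavy atom; implicit H are not written.
Heavy atoms by element → C:7, Cl:1, N:1, O:3.
Total: 12.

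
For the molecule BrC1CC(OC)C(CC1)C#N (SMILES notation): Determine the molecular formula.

C8H12BrNO

Walk through each heavy atom and fill implicit hydrogens from standard valence (C 4, N 3, O 2, S 2, halogen 1):
  atom 1: Br (halogen, monovalent) → 0 H
  atom 2: C, bond orders sum to 3 (valence 4) → 1 H
  atom 3: C, bond orders sum to 2 (valence 4) → 2 H
  atom 4: C, bond orders sum to 3 (valence 4) → 1 H
  atom 5: O, bond orders sum to 2 (valence 2) → 0 H
  atom 6: C, bond orders sum to 1 (valence 4) → 3 H
  atom 7: C, bond orders sum to 3 (valence 4) → 1 H
  atom 8: C, bond orders sum to 2 (valence 4) → 2 H
  atom 9: C, bond orders sum to 2 (valence 4) → 2 H
  atom 10: C, bond orders sum to 4 (valence 4) → 0 H
  atom 11: N, bond orders sum to 3 (valence 3) → 0 H
Totals → C:8, H:12, Br:1, N:1, O:1.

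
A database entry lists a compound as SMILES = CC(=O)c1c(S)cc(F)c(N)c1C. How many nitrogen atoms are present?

Scan the SMILES for N atoms (remember two-letter symbols like Cl and Br are single atoms).
Nitrogen count: 1.

1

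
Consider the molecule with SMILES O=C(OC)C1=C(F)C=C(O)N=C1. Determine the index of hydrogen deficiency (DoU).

Degree of unsaturation = (number of rings) + (number of π bonds).
Ring closures in the SMILES: 1.
π bonds: 4 double bonds (each 1 DoU) → 4 DoU from unsaturation.
Total DoU = 1 + 4 = 5.

5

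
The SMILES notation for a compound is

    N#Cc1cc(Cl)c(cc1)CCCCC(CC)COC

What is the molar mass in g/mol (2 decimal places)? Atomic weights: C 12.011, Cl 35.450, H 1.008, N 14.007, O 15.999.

First, the molecular formula is C16H22ClNO (counting implicit H from valence).
  C: 16 × 12.011 = 192.176
  Cl: 1 × 35.450 = 35.450
  H: 22 × 1.008 = 22.176
  N: 1 × 14.007 = 14.007
  O: 1 × 15.999 = 15.999
Sum: 16×12.011 + 1×35.450 + 22×1.008 + 1×14.007 + 1×15.999 = 279.808 → 279.81 g/mol.

279.81 g/mol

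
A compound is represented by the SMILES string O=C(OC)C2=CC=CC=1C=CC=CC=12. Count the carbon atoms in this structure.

Count every carbon token in the SMILES (each C, including those in ring-closure positions and inside branches).
Carbon count: 12.

12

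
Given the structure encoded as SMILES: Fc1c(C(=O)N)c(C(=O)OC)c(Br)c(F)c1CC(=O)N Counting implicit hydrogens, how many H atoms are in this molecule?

9

Walk through each heavy atom and fill implicit hydrogens from standard valence (C 4, N 3, O 2, S 2, halogen 1); for lowercase aromatic atoms, an aromatic c carries 1 H when it has two neighbours and 0 H with three, and aromatic n carries 0 H:
  atom 1: F (halogen, monovalent) → 0 H
  atom 2: aromatic c, 3 neighbours → 0 H
  atom 3: aromatic c, 3 neighbours → 0 H
  atom 4: C, bond orders sum to 4 (valence 4) → 0 H
  atom 5: O, bond orders sum to 2 (valence 2) → 0 H
  atom 6: N, bond orders sum to 1 (valence 3) → 2 H
  atom 7: aromatic c, 3 neighbours → 0 H
  atom 8: C, bond orders sum to 4 (valence 4) → 0 H
  atom 9: O, bond orders sum to 2 (valence 2) → 0 H
  atom 10: O, bond orders sum to 2 (valence 2) → 0 H
  atom 11: C, bond orders sum to 1 (valence 4) → 3 H
  atom 12: aromatic c, 3 neighbours → 0 H
  atom 13: Br (halogen, monovalent) → 0 H
  atom 14: aromatic c, 3 neighbours → 0 H
  atom 15: F (halogen, monovalent) → 0 H
  atom 16: aromatic c, 3 neighbours → 0 H
  atom 17: C, bond orders sum to 2 (valence 4) → 2 H
  atom 18: C, bond orders sum to 4 (valence 4) → 0 H
  atom 19: O, bond orders sum to 2 (valence 2) → 0 H
  atom 20: N, bond orders sum to 1 (valence 3) → 2 H
Total hydrogens: 9.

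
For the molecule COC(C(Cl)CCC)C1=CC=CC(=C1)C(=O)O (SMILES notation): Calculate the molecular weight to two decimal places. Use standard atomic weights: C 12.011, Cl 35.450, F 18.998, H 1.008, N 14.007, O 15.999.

First, the molecular formula is C13H17ClO3 (counting implicit H from valence).
  C: 13 × 12.011 = 156.143
  Cl: 1 × 35.450 = 35.450
  H: 17 × 1.008 = 17.136
  O: 3 × 15.999 = 47.997
Sum: 13×12.011 + 1×35.450 + 17×1.008 + 3×15.999 = 256.726 → 256.73 g/mol.

256.73 g/mol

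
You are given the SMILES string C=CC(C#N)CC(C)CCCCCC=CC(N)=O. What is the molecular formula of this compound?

C15H24N2O

Walk through each heavy atom and fill implicit hydrogens from standard valence (C 4, N 3, O 2, S 2, halogen 1):
  atom 1: C, bond orders sum to 2 (valence 4) → 2 H
  atom 2: C, bond orders sum to 3 (valence 4) → 1 H
  atom 3: C, bond orders sum to 3 (valence 4) → 1 H
  atom 4: C, bond orders sum to 4 (valence 4) → 0 H
  atom 5: N, bond orders sum to 3 (valence 3) → 0 H
  atom 6: C, bond orders sum to 2 (valence 4) → 2 H
  atom 7: C, bond orders sum to 3 (valence 4) → 1 H
  atom 8: C, bond orders sum to 1 (valence 4) → 3 H
  atom 9: C, bond orders sum to 2 (valence 4) → 2 H
  atom 10: C, bond orders sum to 2 (valence 4) → 2 H
  atom 11: C, bond orders sum to 2 (valence 4) → 2 H
  atom 12: C, bond orders sum to 2 (valence 4) → 2 H
  atom 13: C, bond orders sum to 2 (valence 4) → 2 H
  atom 14: C, bond orders sum to 3 (valence 4) → 1 H
  atom 15: C, bond orders sum to 3 (valence 4) → 1 H
  atom 16: C, bond orders sum to 4 (valence 4) → 0 H
  atom 17: N, bond orders sum to 1 (valence 3) → 2 H
  atom 18: O, bond orders sum to 2 (valence 2) → 0 H
Totals → C:15, H:24, N:2, O:1.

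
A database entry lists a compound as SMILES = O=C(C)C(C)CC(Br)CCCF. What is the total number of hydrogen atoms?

Walk through each heavy atom and fill implicit hydrogens from standard valence (C 4, N 3, O 2, S 2, halogen 1):
  atom 1: O, bond orders sum to 2 (valence 2) → 0 H
  atom 2: C, bond orders sum to 4 (valence 4) → 0 H
  atom 3: C, bond orders sum to 1 (valence 4) → 3 H
  atom 4: C, bond orders sum to 3 (valence 4) → 1 H
  atom 5: C, bond orders sum to 1 (valence 4) → 3 H
  atom 6: C, bond orders sum to 2 (valence 4) → 2 H
  atom 7: C, bond orders sum to 3 (valence 4) → 1 H
  atom 8: Br (halogen, monovalent) → 0 H
  atom 9: C, bond orders sum to 2 (valence 4) → 2 H
  atom 10: C, bond orders sum to 2 (valence 4) → 2 H
  atom 11: C, bond orders sum to 2 (valence 4) → 2 H
  atom 12: F (halogen, monovalent) → 0 H
Total hydrogens: 16.

16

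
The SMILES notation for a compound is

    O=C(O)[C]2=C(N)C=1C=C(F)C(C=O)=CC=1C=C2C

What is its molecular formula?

Walk through each heavy atom and fill implicit hydrogens from standard valence (C 4, N 3, O 2, S 2, halogen 1):
  atom 1: O, bond orders sum to 2 (valence 2) → 0 H
  atom 2: C, bond orders sum to 4 (valence 4) → 0 H
  atom 3: O, bond orders sum to 1 (valence 2) → 1 H
  atom 4: C with explicit H count 0
  atom 5: C, bond orders sum to 4 (valence 4) → 0 H
  atom 6: N, bond orders sum to 1 (valence 3) → 2 H
  atom 7: C, bond orders sum to 4 (valence 4) → 0 H
  atom 8: C, bond orders sum to 3 (valence 4) → 1 H
  atom 9: C, bond orders sum to 4 (valence 4) → 0 H
  atom 10: F (halogen, monovalent) → 0 H
  atom 11: C, bond orders sum to 4 (valence 4) → 0 H
  atom 12: C, bond orders sum to 3 (valence 4) → 1 H
  atom 13: O, bond orders sum to 2 (valence 2) → 0 H
  atom 14: C, bond orders sum to 3 (valence 4) → 1 H
  atom 15: C, bond orders sum to 4 (valence 4) → 0 H
  atom 16: C, bond orders sum to 3 (valence 4) → 1 H
  atom 17: C, bond orders sum to 4 (valence 4) → 0 H
  atom 18: C, bond orders sum to 1 (valence 4) → 3 H
Totals → C:13, H:10, F:1, N:1, O:3.
In Hill order: C13H10FNO3.

C13H10FNO3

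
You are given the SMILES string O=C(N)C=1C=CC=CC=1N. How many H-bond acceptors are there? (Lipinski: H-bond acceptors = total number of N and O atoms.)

3

N atoms: 2; O atoms: 1.
Lipinski HBA = 2 + 1 = 3.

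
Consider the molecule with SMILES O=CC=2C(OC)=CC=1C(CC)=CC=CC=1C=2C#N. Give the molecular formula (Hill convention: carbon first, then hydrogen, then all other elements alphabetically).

C15H13NO2

Walk through each heavy atom and fill implicit hydrogens from standard valence (C 4, N 3, O 2, S 2, halogen 1):
  atom 1: O, bond orders sum to 2 (valence 2) → 0 H
  atom 2: C, bond orders sum to 3 (valence 4) → 1 H
  atom 3: C, bond orders sum to 4 (valence 4) → 0 H
  atom 4: C, bond orders sum to 4 (valence 4) → 0 H
  atom 5: O, bond orders sum to 2 (valence 2) → 0 H
  atom 6: C, bond orders sum to 1 (valence 4) → 3 H
  atom 7: C, bond orders sum to 3 (valence 4) → 1 H
  atom 8: C, bond orders sum to 4 (valence 4) → 0 H
  atom 9: C, bond orders sum to 4 (valence 4) → 0 H
  atom 10: C, bond orders sum to 2 (valence 4) → 2 H
  atom 11: C, bond orders sum to 1 (valence 4) → 3 H
  atom 12: C, bond orders sum to 3 (valence 4) → 1 H
  atom 13: C, bond orders sum to 3 (valence 4) → 1 H
  atom 14: C, bond orders sum to 3 (valence 4) → 1 H
  atom 15: C, bond orders sum to 4 (valence 4) → 0 H
  atom 16: C, bond orders sum to 4 (valence 4) → 0 H
  atom 17: C, bond orders sum to 4 (valence 4) → 0 H
  atom 18: N, bond orders sum to 3 (valence 3) → 0 H
Totals → C:15, H:13, N:1, O:2.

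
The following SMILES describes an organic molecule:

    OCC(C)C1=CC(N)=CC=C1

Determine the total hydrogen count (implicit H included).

13

Walk through each heavy atom and fill implicit hydrogens from standard valence (C 4, N 3, O 2, S 2, halogen 1):
  atom 1: O, bond orders sum to 1 (valence 2) → 1 H
  atom 2: C, bond orders sum to 2 (valence 4) → 2 H
  atom 3: C, bond orders sum to 3 (valence 4) → 1 H
  atom 4: C, bond orders sum to 1 (valence 4) → 3 H
  atom 5: C, bond orders sum to 4 (valence 4) → 0 H
  atom 6: C, bond orders sum to 3 (valence 4) → 1 H
  atom 7: C, bond orders sum to 4 (valence 4) → 0 H
  atom 8: N, bond orders sum to 1 (valence 3) → 2 H
  atom 9: C, bond orders sum to 3 (valence 4) → 1 H
  atom 10: C, bond orders sum to 3 (valence 4) → 1 H
  atom 11: C, bond orders sum to 3 (valence 4) → 1 H
Total hydrogens: 13.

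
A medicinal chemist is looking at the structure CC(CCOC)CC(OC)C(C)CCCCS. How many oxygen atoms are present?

2

Scan the SMILES for O atoms (remember two-letter symbols like Cl and Br are single atoms).
Oxygen count: 2.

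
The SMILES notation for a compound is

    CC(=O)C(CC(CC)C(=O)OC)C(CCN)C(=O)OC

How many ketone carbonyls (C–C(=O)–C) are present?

1

The ketone motif appears at heavy-atom position 2 in the SMILES.
Other groups present: 2 ester, 1 primary amine.
Ketone count: 1.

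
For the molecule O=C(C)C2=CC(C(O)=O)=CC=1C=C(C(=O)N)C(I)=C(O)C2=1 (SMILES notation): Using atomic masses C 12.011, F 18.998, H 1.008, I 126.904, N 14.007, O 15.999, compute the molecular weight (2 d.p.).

399.14 g/mol

First, the molecular formula is C14H10INO5 (counting implicit H from valence).
  C: 14 × 12.011 = 168.154
  H: 10 × 1.008 = 10.080
  I: 1 × 126.904 = 126.904
  N: 1 × 14.007 = 14.007
  O: 5 × 15.999 = 79.995
Sum: 14×12.011 + 10×1.008 + 1×126.904 + 1×14.007 + 5×15.999 = 399.140 → 399.14 g/mol.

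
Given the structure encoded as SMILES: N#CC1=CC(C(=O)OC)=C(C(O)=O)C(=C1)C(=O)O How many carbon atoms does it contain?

11

Count every carbon token in the SMILES (each C, including those in ring-closure positions and inside branches).
Carbon count: 11.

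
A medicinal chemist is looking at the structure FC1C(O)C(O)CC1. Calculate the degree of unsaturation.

Molecular formula: C5H9FO2.
DoU = (2C + 2 + N − H − X) / 2, where X is the halogen count and O/S are ignored.
    = (2·5 + 2 + 0 − 9 − 1) / 2 = 2 / 2 = 1.

1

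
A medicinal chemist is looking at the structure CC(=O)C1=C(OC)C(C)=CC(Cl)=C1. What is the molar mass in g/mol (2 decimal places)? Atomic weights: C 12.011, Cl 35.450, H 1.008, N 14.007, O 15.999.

First, the molecular formula is C10H11ClO2 (counting implicit H from valence).
  C: 10 × 12.011 = 120.110
  Cl: 1 × 35.450 = 35.450
  H: 11 × 1.008 = 11.088
  O: 2 × 15.999 = 31.998
Sum: 10×12.011 + 1×35.450 + 11×1.008 + 2×15.999 = 198.646 → 198.65 g/mol.

198.65 g/mol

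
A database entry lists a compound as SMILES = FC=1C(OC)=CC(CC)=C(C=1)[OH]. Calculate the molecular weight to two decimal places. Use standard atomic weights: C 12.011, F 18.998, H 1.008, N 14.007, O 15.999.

170.18 g/mol

First, the molecular formula is C9H11FO2 (counting implicit H from valence).
  C: 9 × 12.011 = 108.099
  F: 1 × 18.998 = 18.998
  H: 11 × 1.008 = 11.088
  O: 2 × 15.999 = 31.998
Sum: 9×12.011 + 1×18.998 + 11×1.008 + 2×15.999 = 170.183 → 170.18 g/mol.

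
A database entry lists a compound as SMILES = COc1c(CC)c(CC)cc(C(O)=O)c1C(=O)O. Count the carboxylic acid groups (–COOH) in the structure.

2

The carboxylic acid motif appears at heavy-atom positions 12, 16 in the SMILES.
Other groups present: 1 ether.
Carboxylic acid count: 2.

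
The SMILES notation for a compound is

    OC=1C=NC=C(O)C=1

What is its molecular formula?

Walk through each heavy atom and fill implicit hydrogens from standard valence (C 4, N 3, O 2, S 2, halogen 1):
  atom 1: O, bond orders sum to 1 (valence 2) → 1 H
  atom 2: C, bond orders sum to 4 (valence 4) → 0 H
  atom 3: C, bond orders sum to 3 (valence 4) → 1 H
  atom 4: N, bond orders sum to 3 (valence 3) → 0 H
  atom 5: C, bond orders sum to 3 (valence 4) → 1 H
  atom 6: C, bond orders sum to 4 (valence 4) → 0 H
  atom 7: O, bond orders sum to 1 (valence 2) → 1 H
  atom 8: C, bond orders sum to 3 (valence 4) → 1 H
Totals → C:5, H:5, N:1, O:2.

C5H5NO2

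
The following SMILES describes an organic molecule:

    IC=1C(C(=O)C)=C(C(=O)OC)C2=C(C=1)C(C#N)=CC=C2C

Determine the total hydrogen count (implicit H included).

Walk through each heavy atom and fill implicit hydrogens from standard valence (C 4, N 3, O 2, S 2, halogen 1):
  atom 1: I (halogen, monovalent) → 0 H
  atom 2: C, bond orders sum to 4 (valence 4) → 0 H
  atom 3: C, bond orders sum to 4 (valence 4) → 0 H
  atom 4: C, bond orders sum to 4 (valence 4) → 0 H
  atom 5: O, bond orders sum to 2 (valence 2) → 0 H
  atom 6: C, bond orders sum to 1 (valence 4) → 3 H
  atom 7: C, bond orders sum to 4 (valence 4) → 0 H
  atom 8: C, bond orders sum to 4 (valence 4) → 0 H
  atom 9: O, bond orders sum to 2 (valence 2) → 0 H
  atom 10: O, bond orders sum to 2 (valence 2) → 0 H
  atom 11: C, bond orders sum to 1 (valence 4) → 3 H
  atom 12: C, bond orders sum to 4 (valence 4) → 0 H
  atom 13: C, bond orders sum to 4 (valence 4) → 0 H
  atom 14: C, bond orders sum to 3 (valence 4) → 1 H
  atom 15: C, bond orders sum to 4 (valence 4) → 0 H
  atom 16: C, bond orders sum to 4 (valence 4) → 0 H
  atom 17: N, bond orders sum to 3 (valence 3) → 0 H
  atom 18: C, bond orders sum to 3 (valence 4) → 1 H
  atom 19: C, bond orders sum to 3 (valence 4) → 1 H
  atom 20: C, bond orders sum to 4 (valence 4) → 0 H
  atom 21: C, bond orders sum to 1 (valence 4) → 3 H
Total hydrogens: 12.

12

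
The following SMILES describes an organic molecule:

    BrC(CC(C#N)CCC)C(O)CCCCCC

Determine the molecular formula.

C14H26BrNO

Walk through each heavy atom and fill implicit hydrogens from standard valence (C 4, N 3, O 2, S 2, halogen 1):
  atom 1: Br (halogen, monovalent) → 0 H
  atom 2: C, bond orders sum to 3 (valence 4) → 1 H
  atom 3: C, bond orders sum to 2 (valence 4) → 2 H
  atom 4: C, bond orders sum to 3 (valence 4) → 1 H
  atom 5: C, bond orders sum to 4 (valence 4) → 0 H
  atom 6: N, bond orders sum to 3 (valence 3) → 0 H
  atom 7: C, bond orders sum to 2 (valence 4) → 2 H
  atom 8: C, bond orders sum to 2 (valence 4) → 2 H
  atom 9: C, bond orders sum to 1 (valence 4) → 3 H
  atom 10: C, bond orders sum to 3 (valence 4) → 1 H
  atom 11: O, bond orders sum to 1 (valence 2) → 1 H
  atom 12: C, bond orders sum to 2 (valence 4) → 2 H
  atom 13: C, bond orders sum to 2 (valence 4) → 2 H
  atom 14: C, bond orders sum to 2 (valence 4) → 2 H
  atom 15: C, bond orders sum to 2 (valence 4) → 2 H
  atom 16: C, bond orders sum to 2 (valence 4) → 2 H
  atom 17: C, bond orders sum to 1 (valence 4) → 3 H
Totals → C:14, H:26, Br:1, N:1, O:1.
In Hill order: C14H26BrNO.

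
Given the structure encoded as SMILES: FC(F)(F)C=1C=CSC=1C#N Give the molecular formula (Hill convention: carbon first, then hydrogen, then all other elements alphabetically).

Walk through each heavy atom and fill implicit hydrogens from standard valence (C 4, N 3, O 2, S 2, halogen 1):
  atom 1: F (halogen, monovalent) → 0 H
  atom 2: C, bond orders sum to 4 (valence 4) → 0 H
  atom 3: F (halogen, monovalent) → 0 H
  atom 4: F (halogen, monovalent) → 0 H
  atom 5: C, bond orders sum to 4 (valence 4) → 0 H
  atom 6: C, bond orders sum to 3 (valence 4) → 1 H
  atom 7: C, bond orders sum to 3 (valence 4) → 1 H
  atom 8: S, bond orders sum to 2 (valence 2) → 0 H
  atom 9: C, bond orders sum to 4 (valence 4) → 0 H
  atom 10: C, bond orders sum to 4 (valence 4) → 0 H
  atom 11: N, bond orders sum to 3 (valence 3) → 0 H
Totals → C:6, H:2, F:3, N:1, S:1.
In Hill order: C6H2F3NS.

C6H2F3NS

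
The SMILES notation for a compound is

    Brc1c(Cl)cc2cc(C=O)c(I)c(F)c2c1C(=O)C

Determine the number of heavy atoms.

Every atom symbol written in the SMILES (organic subset) is one heavy atom; implicit H are not written.
Heavy atoms by element → Br:1, C:13, Cl:1, F:1, I:1, O:2.
Total: 19.

19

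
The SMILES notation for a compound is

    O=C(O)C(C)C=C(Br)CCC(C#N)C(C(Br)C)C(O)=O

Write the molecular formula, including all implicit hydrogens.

C13H17Br2NO4

Walk through each heavy atom and fill implicit hydrogens from standard valence (C 4, N 3, O 2, S 2, halogen 1):
  atom 1: O, bond orders sum to 2 (valence 2) → 0 H
  atom 2: C, bond orders sum to 4 (valence 4) → 0 H
  atom 3: O, bond orders sum to 1 (valence 2) → 1 H
  atom 4: C, bond orders sum to 3 (valence 4) → 1 H
  atom 5: C, bond orders sum to 1 (valence 4) → 3 H
  atom 6: C, bond orders sum to 3 (valence 4) → 1 H
  atom 7: C, bond orders sum to 4 (valence 4) → 0 H
  atom 8: Br (halogen, monovalent) → 0 H
  atom 9: C, bond orders sum to 2 (valence 4) → 2 H
  atom 10: C, bond orders sum to 2 (valence 4) → 2 H
  atom 11: C, bond orders sum to 3 (valence 4) → 1 H
  atom 12: C, bond orders sum to 4 (valence 4) → 0 H
  atom 13: N, bond orders sum to 3 (valence 3) → 0 H
  atom 14: C, bond orders sum to 3 (valence 4) → 1 H
  atom 15: C, bond orders sum to 3 (valence 4) → 1 H
  atom 16: Br (halogen, monovalent) → 0 H
  atom 17: C, bond orders sum to 1 (valence 4) → 3 H
  atom 18: C, bond orders sum to 4 (valence 4) → 0 H
  atom 19: O, bond orders sum to 1 (valence 2) → 1 H
  atom 20: O, bond orders sum to 2 (valence 2) → 0 H
Totals → C:13, H:17, Br:2, N:1, O:4.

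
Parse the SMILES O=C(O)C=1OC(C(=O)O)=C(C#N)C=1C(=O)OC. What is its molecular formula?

C9H5NO7

Walk through each heavy atom and fill implicit hydrogens from standard valence (C 4, N 3, O 2, S 2, halogen 1):
  atom 1: O, bond orders sum to 2 (valence 2) → 0 H
  atom 2: C, bond orders sum to 4 (valence 4) → 0 H
  atom 3: O, bond orders sum to 1 (valence 2) → 1 H
  atom 4: C, bond orders sum to 4 (valence 4) → 0 H
  atom 5: O, bond orders sum to 2 (valence 2) → 0 H
  atom 6: C, bond orders sum to 4 (valence 4) → 0 H
  atom 7: C, bond orders sum to 4 (valence 4) → 0 H
  atom 8: O, bond orders sum to 2 (valence 2) → 0 H
  atom 9: O, bond orders sum to 1 (valence 2) → 1 H
  atom 10: C, bond orders sum to 4 (valence 4) → 0 H
  atom 11: C, bond orders sum to 4 (valence 4) → 0 H
  atom 12: N, bond orders sum to 3 (valence 3) → 0 H
  atom 13: C, bond orders sum to 4 (valence 4) → 0 H
  atom 14: C, bond orders sum to 4 (valence 4) → 0 H
  atom 15: O, bond orders sum to 2 (valence 2) → 0 H
  atom 16: O, bond orders sum to 2 (valence 2) → 0 H
  atom 17: C, bond orders sum to 1 (valence 4) → 3 H
Totals → C:9, H:5, N:1, O:7.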